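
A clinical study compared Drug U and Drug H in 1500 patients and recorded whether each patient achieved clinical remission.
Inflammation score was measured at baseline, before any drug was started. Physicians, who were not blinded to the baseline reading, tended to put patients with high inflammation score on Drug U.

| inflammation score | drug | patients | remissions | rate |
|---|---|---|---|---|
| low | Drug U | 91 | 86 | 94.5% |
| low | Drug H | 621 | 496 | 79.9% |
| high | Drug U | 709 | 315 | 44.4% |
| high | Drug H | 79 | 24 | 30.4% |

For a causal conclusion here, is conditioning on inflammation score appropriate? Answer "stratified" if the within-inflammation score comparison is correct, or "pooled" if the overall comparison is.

stratified

Since inflammation score is a pre-existing factor (not a product of the drug) and it affects the outcome on its own, it is a confounder. The stratified rates, not the pooled rate, identify the causal effect.
Within each level — low: 94.5% vs 79.9%; high: 44.4% vs 30.4% — Drug U is higher every time.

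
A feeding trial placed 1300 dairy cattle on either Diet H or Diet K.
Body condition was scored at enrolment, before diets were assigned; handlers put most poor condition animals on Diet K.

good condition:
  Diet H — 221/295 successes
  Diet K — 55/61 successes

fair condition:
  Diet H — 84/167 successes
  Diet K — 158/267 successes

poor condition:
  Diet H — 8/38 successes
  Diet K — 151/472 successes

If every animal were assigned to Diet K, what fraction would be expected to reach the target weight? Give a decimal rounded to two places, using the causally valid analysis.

0.57

The starting body condition-specific comparison favours Diet K throughout, but the pooled figures favour Diet H. The question is whether to condition on starting body condition.
Here starting body condition is a common cause — it drives both which diet a case falls under and the outcome. The crude comparison mixes populations; the stratum-specific rates are the causally relevant ones.
Standardising Diet K to the population starting body condition mix: 0.274·55/61 + 0.334·158/267 + 0.392·151/472 = 0.570.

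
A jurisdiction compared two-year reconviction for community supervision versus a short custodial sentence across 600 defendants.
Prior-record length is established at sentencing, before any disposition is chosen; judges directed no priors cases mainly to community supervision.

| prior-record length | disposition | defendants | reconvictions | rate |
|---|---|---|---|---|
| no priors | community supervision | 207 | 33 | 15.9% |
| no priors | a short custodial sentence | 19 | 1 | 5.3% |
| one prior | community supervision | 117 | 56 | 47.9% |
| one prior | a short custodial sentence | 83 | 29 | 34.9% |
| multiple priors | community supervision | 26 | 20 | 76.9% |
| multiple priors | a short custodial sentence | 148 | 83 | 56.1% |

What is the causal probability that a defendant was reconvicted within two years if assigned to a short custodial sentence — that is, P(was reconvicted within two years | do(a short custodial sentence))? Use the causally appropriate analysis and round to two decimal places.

0.30

Prior-record length is set before the disposition has any effect — it is not caused by the disposition — and it independently drives the outcome. That makes it a confounder, so the causal comparison is within prior-record length levels.
Standardising a short custodial sentence to the population prior-record length mix: 0.377·1/19 + 0.333·29/83 + 0.290·83/148 = 0.299.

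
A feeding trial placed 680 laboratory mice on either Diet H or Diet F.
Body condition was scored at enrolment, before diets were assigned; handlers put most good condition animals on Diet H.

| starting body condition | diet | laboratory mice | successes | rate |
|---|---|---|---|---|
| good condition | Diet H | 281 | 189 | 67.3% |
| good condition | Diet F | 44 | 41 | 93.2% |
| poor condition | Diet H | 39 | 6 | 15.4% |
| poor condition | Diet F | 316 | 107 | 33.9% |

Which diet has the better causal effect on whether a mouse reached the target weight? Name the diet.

Diet F

The stratified and pooled comparisons disagree (Diet F wins within each starting body condition; Diet H wins overall), so the answer turns on the causal role of starting body condition.
Starting body condition satisfies the back-door criterion: it is not a descendant of the diet, and it blocks the spurious path from diet to outcome. Adjusting for it (i.e., using the within-starting body condition rates) gives the causal effect.
Within each level — good condition: 67.3% vs 93.2%; poor condition: 15.4% vs 33.9% — Diet F is higher every time.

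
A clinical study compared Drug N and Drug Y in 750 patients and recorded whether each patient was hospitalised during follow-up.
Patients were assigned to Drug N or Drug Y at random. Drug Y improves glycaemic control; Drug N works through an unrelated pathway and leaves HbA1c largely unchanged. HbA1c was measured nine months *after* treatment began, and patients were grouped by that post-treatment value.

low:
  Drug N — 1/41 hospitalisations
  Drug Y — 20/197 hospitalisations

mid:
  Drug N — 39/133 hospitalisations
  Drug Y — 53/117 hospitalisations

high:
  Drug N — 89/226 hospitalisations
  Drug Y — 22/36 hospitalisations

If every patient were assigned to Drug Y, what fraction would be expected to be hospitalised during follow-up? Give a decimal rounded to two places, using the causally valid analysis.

0.27

Within every HbA1c level Drug N has the lower rate, yet pooled Drug Y does — Simpson's reversal.
HbA1c lies on the pathway drug → HbA1c → outcome, so adjusting for it blocks the indirect effect. For the total causal effect of drug, use the unadjusted pooled rates.
So P(outcome | do(Drug Y)) is just the pooled rate for Drug Y: 95/350 = 0.271.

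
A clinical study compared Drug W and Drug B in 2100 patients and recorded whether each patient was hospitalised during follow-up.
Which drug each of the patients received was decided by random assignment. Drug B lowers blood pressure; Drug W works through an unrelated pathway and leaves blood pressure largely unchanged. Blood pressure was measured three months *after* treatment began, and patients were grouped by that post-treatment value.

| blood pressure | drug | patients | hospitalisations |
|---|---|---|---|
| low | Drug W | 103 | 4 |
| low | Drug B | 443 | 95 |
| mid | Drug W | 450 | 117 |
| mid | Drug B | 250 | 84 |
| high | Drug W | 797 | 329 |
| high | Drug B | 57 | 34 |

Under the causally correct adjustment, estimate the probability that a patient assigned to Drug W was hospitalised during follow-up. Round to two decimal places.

0.33

Blood pressure is recorded after the drug and is itself shifted by it — it sits on the causal path from drug to outcome. Conditioning on a mediator would strip out part of the effect we want; the pooled comparison gives the total causal effect.
So P(outcome | do(Drug W)) is just the pooled rate for Drug W: 450/1350 = 0.333.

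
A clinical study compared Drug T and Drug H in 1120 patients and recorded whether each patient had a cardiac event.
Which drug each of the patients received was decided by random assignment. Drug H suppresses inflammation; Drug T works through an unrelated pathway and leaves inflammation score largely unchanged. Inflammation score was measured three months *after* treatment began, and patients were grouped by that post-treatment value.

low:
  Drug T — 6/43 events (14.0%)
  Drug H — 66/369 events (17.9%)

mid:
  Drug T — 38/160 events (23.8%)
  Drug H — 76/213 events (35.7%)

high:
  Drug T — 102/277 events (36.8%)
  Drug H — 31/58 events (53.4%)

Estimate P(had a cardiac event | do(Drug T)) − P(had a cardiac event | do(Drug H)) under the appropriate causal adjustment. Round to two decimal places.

+0.03

The stratified and pooled comparisons disagree (Drug T wins within each inflammation score; Drug H wins overall), so the answer turns on the causal role of inflammation score.
Inflammation score is downstream of the drug. One should not condition on a consequence of treatment, so the overall rates are the right comparison.
The causal difference is the pooled difference: 0.304 − 0.270 = +0.034.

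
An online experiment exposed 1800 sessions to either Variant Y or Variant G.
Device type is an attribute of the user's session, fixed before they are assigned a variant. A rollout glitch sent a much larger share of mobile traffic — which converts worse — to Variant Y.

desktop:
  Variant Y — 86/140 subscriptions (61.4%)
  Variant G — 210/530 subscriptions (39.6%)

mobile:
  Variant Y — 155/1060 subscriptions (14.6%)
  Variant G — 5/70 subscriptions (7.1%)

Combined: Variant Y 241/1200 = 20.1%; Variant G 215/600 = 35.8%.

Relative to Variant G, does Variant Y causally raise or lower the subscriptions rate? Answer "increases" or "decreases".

Within every device type level Variant Y has the higher rate, yet pooled Variant G does — Simpson's reversal.
Here device type is a common cause — it drives both which variant a case falls under and the outcome. The crude comparison mixes populations; the stratum-specific rates are the causally relevant ones.
Within each level — desktop: 61.4% vs 39.6%; mobile: 14.6% vs 7.1% — Variant Y is higher every time.

increases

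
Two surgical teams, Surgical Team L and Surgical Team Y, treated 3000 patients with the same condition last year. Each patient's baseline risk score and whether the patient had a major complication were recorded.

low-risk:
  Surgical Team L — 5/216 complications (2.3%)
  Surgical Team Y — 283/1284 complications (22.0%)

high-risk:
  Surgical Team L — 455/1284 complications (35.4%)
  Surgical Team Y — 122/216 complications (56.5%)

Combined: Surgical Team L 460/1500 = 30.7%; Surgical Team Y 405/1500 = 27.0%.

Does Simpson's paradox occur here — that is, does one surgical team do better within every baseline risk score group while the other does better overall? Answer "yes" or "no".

Within each baseline risk score level (low-risk 2.3% vs 22.0%; high-risk 35.4% vs 56.5%), Surgical Team L has the lower rate every time. Pooled: 30.7% vs 27.0% — Surgical Team Y has the lower rate overall. The two comparisons disagree.

yes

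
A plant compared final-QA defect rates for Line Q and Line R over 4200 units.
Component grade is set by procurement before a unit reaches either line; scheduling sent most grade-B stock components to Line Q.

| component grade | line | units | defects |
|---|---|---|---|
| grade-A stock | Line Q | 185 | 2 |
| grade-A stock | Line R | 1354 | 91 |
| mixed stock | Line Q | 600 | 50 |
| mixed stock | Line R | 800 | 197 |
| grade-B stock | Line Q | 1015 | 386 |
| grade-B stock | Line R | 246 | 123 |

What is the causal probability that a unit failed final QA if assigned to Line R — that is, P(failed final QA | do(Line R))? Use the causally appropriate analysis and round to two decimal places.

0.26

The component grade-specific comparison favours Line Q throughout, but the pooled figures favour Line R. The question is whether to condition on component grade.
Nothing the line does changes component grade; the imbalance is an allocation artefact. With component grade also predicting the outcome, the pooled figure is confounded, and the within-stratum comparison is the causal one.
Standardising Line R to the population component grade mix: 0.366·91/1354 + 0.333·197/800 + 0.300·123/246 = 0.257.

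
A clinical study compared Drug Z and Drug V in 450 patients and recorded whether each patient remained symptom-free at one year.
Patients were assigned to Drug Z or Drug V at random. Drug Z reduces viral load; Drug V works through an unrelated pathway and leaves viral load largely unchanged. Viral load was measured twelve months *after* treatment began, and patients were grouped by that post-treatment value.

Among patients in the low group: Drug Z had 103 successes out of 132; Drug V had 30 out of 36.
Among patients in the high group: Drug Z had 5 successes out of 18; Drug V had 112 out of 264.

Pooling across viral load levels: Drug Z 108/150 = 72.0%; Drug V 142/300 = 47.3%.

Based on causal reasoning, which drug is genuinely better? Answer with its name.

Stratifying would compare drugs among patients the drugs themselves sorted into viral load groups — a form of selection on an intermediate. The unconditioned pooled rates give the total causal effect.
Pooled: Drug Z 72.0% vs Drug V 47.3%; Drug Z is higher overall.

Drug Z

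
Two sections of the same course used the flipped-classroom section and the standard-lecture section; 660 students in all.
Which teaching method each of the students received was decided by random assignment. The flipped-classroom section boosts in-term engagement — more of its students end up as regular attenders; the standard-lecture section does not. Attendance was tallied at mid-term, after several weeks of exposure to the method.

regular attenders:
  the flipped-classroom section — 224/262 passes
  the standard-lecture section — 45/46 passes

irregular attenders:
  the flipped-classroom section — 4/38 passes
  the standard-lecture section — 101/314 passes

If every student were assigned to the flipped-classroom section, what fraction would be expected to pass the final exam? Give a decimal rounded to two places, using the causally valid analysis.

The mid-term attendance-specific comparison favours the standard-lecture section throughout, but the pooled figures favour the flipped-classroom section. The question is whether to condition on mid-term attendance.
Mid-term attendance is downstream of the teaching method. One should not condition on a consequence of treatment, so the overall rates are the right comparison.
So P(outcome | do(the flipped-classroom section)) is just the pooled rate for the flipped-classroom section: 228/300 = 0.760.

0.76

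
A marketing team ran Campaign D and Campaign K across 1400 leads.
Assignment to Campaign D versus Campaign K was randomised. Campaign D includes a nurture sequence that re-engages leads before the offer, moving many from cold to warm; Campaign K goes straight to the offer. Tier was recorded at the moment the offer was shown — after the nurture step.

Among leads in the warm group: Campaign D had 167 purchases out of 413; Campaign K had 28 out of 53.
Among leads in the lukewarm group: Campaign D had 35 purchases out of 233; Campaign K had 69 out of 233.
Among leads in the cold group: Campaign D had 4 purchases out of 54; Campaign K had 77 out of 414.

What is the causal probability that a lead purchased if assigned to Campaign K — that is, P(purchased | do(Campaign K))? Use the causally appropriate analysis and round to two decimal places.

Within every engagement tier level Campaign K has the higher rate, yet pooled Campaign D does — Simpson's reversal.
Engagement tier lies on the pathway campaign → engagement tier → outcome, so adjusting for it blocks the indirect effect. For the total causal effect of campaign, use the unadjusted pooled rates.
So P(outcome | do(Campaign K)) is just the pooled rate for Campaign K: 174/700 = 0.249.

0.25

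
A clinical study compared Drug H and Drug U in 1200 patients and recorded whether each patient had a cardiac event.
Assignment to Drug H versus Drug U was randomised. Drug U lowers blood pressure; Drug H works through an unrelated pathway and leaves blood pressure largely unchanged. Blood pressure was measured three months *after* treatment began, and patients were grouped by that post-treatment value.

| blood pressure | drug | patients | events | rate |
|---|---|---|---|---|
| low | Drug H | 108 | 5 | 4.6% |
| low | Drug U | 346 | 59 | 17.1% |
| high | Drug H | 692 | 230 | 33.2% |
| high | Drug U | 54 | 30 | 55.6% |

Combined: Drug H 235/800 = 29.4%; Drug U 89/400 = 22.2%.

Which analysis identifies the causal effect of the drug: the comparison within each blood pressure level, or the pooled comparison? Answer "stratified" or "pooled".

Blood pressure is downstream of the drug. One should not condition on a consequence of treatment, so the overall rates are the right comparison.
Pooled: Drug H 29.4% vs Drug U 22.2%; Drug U is lower overall.

pooled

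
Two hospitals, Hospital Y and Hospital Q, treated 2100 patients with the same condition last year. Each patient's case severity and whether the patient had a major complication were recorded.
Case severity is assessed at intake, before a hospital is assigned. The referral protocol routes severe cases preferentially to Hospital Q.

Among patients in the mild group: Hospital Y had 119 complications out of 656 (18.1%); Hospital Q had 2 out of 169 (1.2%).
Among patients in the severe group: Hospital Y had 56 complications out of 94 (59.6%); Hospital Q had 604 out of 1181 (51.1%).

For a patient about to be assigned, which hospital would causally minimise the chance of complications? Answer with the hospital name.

Hospital Q

The case severity-specific comparison favours Hospital Q throughout, but the pooled figures favour Hospital Y. The question is whether to condition on case severity.
Case severity satisfies the back-door criterion: it is not a descendant of the hospital, and it blocks the spurious path from hospital to outcome. Adjusting for it (i.e., using the within-case severity rates) gives the causal effect.
Within each level — mild: 18.1% vs 1.2%; severe: 59.6% vs 51.1% — Hospital Q is lower every time.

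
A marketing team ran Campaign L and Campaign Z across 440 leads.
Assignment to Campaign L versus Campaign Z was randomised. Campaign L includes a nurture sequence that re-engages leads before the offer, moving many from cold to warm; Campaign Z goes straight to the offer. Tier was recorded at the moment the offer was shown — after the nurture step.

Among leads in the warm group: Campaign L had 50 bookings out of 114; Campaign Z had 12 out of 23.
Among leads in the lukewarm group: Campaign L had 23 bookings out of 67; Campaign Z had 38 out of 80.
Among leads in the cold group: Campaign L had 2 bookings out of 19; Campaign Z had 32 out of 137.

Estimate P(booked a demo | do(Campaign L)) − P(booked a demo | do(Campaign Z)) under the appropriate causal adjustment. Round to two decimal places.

+0.03

Engagement tier here is a post-treatment variable shaped by the campaign; conditioning on it would introduce bias rather than remove it. The overall comparison is the causal one.
The causal difference is the pooled difference: 0.375 − 0.342 = +0.033.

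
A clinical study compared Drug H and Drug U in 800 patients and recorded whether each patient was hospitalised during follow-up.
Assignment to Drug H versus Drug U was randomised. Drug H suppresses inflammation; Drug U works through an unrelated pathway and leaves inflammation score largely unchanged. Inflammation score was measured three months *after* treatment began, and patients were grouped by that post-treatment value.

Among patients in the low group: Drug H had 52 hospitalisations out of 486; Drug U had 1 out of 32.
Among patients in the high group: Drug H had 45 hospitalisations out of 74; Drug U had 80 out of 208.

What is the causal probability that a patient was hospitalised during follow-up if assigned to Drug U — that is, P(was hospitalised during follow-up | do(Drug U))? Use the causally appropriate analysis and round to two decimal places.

0.34

Because the drug influences inflammation score, inflammation score is a post-treatment mediator, not a confounder. Stratifying on it would bias the estimate; the causal effect is the crude pooled difference.
So P(outcome | do(Drug U)) is just the pooled rate for Drug U: 81/240 = 0.338.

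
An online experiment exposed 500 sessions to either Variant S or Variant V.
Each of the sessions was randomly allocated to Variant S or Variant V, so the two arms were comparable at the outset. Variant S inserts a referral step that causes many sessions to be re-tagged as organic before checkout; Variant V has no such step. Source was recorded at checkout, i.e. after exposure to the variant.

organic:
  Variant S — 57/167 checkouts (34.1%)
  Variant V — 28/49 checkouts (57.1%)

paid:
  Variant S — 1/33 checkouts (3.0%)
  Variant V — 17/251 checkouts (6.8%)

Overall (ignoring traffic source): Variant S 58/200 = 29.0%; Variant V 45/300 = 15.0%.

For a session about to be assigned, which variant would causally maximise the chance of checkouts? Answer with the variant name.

Traffic source is downstream of the variant. One should not condition on a consequence of treatment, so the overall rates are the right comparison.
Pooled: Variant S 29.0% vs Variant V 15.0%; Variant S is higher overall.

Variant S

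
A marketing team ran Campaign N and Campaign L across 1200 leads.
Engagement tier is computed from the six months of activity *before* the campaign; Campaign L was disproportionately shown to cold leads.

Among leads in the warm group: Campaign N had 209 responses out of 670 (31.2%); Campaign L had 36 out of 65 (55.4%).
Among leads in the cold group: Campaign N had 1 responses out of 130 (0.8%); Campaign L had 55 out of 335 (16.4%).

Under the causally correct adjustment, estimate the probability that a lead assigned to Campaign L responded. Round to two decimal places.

Engagement tier differs across campaigns for reasons unrelated to any effect of the campaign itself, and it separately predicts the outcome — a classic confounder. We must compare within engagement tier levels.
Standardising Campaign L to the population engagement tier mix: 0.613·36/65 + 0.388·55/335 = 0.403.

0.40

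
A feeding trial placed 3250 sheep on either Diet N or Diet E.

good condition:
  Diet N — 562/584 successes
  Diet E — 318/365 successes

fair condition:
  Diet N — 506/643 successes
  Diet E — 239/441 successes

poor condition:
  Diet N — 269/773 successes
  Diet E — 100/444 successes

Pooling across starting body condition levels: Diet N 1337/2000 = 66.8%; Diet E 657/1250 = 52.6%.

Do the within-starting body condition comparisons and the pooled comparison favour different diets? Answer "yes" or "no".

no

Within each starting body condition level (good condition 96.2% vs 87.1%; fair condition 78.7% vs 54.2%; poor condition 34.8% vs 22.5%), Diet N has the higher rate every time. Pooled: 66.8% vs 52.6% — Diet N has the higher rate overall. They agree.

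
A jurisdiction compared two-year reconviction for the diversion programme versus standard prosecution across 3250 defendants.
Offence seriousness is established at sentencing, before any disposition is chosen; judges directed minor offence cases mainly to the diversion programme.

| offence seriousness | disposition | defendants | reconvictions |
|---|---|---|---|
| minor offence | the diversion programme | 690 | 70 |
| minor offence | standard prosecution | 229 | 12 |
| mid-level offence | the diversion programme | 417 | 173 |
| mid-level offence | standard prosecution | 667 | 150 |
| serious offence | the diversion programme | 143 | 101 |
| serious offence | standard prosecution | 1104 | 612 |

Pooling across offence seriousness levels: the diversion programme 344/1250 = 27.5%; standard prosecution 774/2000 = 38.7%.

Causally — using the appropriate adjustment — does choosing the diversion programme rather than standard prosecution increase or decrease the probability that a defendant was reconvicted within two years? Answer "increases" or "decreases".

The stratified and pooled comparisons disagree (standard prosecution wins within each offence seriousness; the diversion programme wins overall), so the answer turns on the causal role of offence seriousness.
Nothing the disposition does changes offence seriousness; the imbalance is an allocation artefact. With offence seriousness also predicting the outcome, the pooled figure is confounded, and the within-stratum comparison is the causal one.
Within each level — minor offence: 10.1% vs 5.2%; mid-level offence: 41.5% vs 22.5%; serious offence: 70.6% vs 55.4% — standard prosecution is lower every time.

increases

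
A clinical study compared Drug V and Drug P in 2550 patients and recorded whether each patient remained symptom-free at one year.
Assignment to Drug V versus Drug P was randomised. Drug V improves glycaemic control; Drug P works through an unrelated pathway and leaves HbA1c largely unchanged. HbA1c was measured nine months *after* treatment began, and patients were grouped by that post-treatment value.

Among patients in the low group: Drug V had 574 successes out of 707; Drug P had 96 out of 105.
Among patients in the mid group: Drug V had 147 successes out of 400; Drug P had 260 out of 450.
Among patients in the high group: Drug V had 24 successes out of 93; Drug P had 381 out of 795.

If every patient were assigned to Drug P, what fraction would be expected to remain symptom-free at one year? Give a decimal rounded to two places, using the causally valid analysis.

0.55

HbA1c is downstream of the drug. One should not condition on a consequence of treatment, so the overall rates are the right comparison.
So P(outcome | do(Drug P)) is just the pooled rate for Drug P: 737/1350 = 0.546.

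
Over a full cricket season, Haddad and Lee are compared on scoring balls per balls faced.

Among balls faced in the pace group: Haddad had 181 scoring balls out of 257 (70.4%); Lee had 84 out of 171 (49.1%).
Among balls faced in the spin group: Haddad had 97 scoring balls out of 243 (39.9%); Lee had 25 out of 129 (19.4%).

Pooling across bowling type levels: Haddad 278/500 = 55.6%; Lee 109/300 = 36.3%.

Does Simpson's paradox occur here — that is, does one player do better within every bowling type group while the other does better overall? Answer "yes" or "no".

Within each bowling type level (pace 70.4% vs 49.1%; spin 39.9% vs 19.4%), Haddad has the higher rate every time. Pooled: 55.6% vs 36.3% — Haddad has the higher rate overall. They agree.

no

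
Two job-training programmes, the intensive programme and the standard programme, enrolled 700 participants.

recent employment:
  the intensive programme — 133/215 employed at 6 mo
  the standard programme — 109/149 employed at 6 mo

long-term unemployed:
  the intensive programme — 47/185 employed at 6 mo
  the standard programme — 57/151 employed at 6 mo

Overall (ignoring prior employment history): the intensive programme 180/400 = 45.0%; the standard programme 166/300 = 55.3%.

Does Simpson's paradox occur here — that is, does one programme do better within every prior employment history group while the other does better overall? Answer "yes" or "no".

Within each prior employment history level (recent employment 61.9% vs 73.2%; long-term unemployed 25.4% vs 37.7%), the standard programme has the higher rate every time. Pooled: 45.0% vs 55.3% — the standard programme has the higher rate overall. They agree.

no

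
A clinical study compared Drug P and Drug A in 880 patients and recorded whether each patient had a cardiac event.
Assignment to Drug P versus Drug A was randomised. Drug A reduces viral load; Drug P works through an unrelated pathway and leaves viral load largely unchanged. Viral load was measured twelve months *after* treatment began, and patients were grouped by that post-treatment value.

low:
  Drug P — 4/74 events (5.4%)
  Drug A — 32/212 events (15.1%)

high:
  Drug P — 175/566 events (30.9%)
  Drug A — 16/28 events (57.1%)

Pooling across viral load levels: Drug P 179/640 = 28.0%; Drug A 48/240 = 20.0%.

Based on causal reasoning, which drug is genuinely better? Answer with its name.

The viral load-specific comparison favours Drug P throughout, but the pooled figures favour Drug A. The question is whether to condition on viral load.
Because the drug influences viral load, viral load is a post-treatment mediator, not a confounder. Stratifying on it would bias the estimate; the causal effect is the crude pooled difference.
Pooled: Drug P 28.0% vs Drug A 20.0%; Drug A is lower overall.

Drug A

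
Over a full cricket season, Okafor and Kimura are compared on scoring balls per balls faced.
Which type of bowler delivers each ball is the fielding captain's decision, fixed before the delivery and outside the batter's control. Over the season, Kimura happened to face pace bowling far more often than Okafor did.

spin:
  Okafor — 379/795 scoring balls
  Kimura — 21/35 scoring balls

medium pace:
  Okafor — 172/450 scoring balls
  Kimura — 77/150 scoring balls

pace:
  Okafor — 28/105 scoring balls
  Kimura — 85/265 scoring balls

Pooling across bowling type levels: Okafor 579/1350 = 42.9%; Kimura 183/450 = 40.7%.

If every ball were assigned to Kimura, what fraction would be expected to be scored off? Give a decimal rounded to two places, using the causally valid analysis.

0.51

The bowling type-specific comparison favours Kimura throughout, but the pooled figures favour Okafor. The question is whether to condition on bowling type.
Nothing the player does changes bowling type; the imbalance is an allocation artefact. With bowling type also predicting the outcome, the pooled figure is confounded, and the within-stratum comparison is the causal one.
Standardising Kimura to the population bowling type mix: 0.461·21/35 + 0.333·77/150 + 0.206·85/265 = 0.514.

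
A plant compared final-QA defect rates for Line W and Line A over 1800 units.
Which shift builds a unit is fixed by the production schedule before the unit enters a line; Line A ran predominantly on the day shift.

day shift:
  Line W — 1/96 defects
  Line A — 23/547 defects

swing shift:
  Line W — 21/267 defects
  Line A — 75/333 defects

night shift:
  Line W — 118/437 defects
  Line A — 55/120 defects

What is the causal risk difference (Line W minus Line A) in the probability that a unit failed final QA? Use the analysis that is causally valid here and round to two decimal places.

-0.12

Here shift is a common cause — it drives both which line a case falls under and the outcome. The crude comparison mixes populations; the stratum-specific rates are the causally relevant ones.
Adjusting over the population distribution of shift: 0.357·(0.010−0.042) + 0.333·(0.079−0.225) + 0.309·(0.270−0.458) = -0.118.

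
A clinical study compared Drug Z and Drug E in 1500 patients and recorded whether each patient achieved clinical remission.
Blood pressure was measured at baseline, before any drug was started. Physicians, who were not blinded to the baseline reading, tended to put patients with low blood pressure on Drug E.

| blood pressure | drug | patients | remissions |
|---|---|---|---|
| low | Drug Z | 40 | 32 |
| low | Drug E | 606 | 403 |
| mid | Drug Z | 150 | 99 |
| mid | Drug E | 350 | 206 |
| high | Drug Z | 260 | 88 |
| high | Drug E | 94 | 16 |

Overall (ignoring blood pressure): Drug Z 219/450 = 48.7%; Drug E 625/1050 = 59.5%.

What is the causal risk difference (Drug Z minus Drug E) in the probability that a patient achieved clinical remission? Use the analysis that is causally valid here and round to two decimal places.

+0.12

Drug Z is higher inside every blood pressure stratum but Drug E is higher in aggregate. Whether to stratify depends on how blood pressure relates to the drug.
Since blood pressure is a pre-existing factor (not a product of the drug) and it affects the outcome on its own, it is a confounder. The stratified rates, not the pooled rate, identify the causal effect.
Adjusting over the population distribution of blood pressure: 0.431·(0.800−0.665) + 0.333·(0.660−0.589) + 0.236·(0.338−0.170) = +0.122.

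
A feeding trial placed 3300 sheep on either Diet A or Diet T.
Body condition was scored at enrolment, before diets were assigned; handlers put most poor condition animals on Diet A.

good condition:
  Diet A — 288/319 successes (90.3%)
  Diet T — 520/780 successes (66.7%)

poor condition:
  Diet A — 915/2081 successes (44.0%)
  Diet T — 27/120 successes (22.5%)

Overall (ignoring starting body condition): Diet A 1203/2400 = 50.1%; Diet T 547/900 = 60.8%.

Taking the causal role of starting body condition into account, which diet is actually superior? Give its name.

Since starting body condition is a pre-existing factor (not a product of the diet) and it affects the outcome on its own, it is a confounder. The stratified rates, not the pooled rate, identify the causal effect.
Within each level — good condition: 90.3% vs 66.7%; poor condition: 44.0% vs 22.5% — Diet A is higher every time.

Diet A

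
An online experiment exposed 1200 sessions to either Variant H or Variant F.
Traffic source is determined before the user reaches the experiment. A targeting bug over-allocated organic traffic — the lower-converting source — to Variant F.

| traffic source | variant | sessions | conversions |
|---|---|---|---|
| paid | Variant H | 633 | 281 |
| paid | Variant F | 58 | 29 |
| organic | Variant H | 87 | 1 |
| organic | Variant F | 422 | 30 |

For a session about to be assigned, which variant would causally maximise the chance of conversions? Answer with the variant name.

Variant F

Nothing the variant does changes traffic source; the imbalance is an allocation artefact. With traffic source also predicting the outcome, the pooled figure is confounded, and the within-stratum comparison is the causal one.
Within each level — paid: 44.4% vs 50.0%; organic: 1.1% vs 7.1% — Variant F is higher every time.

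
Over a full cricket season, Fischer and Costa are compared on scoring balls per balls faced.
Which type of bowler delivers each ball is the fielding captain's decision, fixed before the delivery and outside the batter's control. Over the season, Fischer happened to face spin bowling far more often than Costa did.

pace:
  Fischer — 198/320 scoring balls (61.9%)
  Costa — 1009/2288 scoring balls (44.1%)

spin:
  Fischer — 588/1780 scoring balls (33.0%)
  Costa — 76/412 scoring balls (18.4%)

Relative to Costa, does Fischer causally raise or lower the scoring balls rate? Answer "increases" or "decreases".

Here bowling type is a common cause — it drives both which player a case falls under and the outcome. The crude comparison mixes populations; the stratum-specific rates are the causally relevant ones.
Within each level — pace: 61.9% vs 44.1%; spin: 33.0% vs 18.4% — Fischer is higher every time.

increases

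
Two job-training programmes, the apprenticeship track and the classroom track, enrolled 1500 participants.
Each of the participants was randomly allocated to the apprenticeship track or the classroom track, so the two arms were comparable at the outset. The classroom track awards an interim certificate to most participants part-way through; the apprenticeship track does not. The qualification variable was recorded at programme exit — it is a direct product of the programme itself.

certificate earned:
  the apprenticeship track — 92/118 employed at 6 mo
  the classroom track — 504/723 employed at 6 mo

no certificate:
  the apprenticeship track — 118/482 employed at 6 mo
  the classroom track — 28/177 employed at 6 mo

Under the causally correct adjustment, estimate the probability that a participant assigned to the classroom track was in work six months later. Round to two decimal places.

0.59

Within every qualification attained during the programme level the apprenticeship track has the higher rate, yet pooled the classroom track does — Simpson's reversal.
Because the programme influences qualification attained during the programme, qualification attained during the programme is a post-treatment mediator, not a confounder. Stratifying on it would bias the estimate; the causal effect is the crude pooled difference.
So P(outcome | do(the classroom track)) is just the pooled rate for the classroom track: 532/900 = 0.591.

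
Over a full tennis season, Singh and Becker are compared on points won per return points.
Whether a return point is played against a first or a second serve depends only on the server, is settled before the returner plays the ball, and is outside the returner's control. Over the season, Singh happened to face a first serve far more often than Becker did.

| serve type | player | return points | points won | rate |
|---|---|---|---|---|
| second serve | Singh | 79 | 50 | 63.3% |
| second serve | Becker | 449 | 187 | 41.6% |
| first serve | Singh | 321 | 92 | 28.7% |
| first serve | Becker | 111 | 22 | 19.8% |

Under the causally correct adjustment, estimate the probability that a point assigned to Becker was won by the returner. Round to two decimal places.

Nothing the player does changes serve type; the imbalance is an allocation artefact. With serve type also predicting the outcome, the pooled figure is confounded, and the within-stratum comparison is the causal one.
Standardising Becker to the population serve type mix: 0.550·187/449 + 0.450·22/111 = 0.318.

0.32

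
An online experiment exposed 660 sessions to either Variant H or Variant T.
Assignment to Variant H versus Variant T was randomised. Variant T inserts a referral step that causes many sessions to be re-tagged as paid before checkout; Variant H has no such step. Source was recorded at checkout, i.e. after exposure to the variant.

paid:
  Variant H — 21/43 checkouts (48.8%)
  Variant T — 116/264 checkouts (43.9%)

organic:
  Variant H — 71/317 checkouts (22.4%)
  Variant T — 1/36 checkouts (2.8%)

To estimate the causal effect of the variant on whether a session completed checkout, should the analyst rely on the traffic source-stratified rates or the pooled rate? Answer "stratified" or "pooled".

Traffic source lies on the pathway variant → traffic source → outcome, so adjusting for it blocks the indirect effect. For the total causal effect of variant, use the unadjusted pooled rates.
Pooled: Variant H 25.6% vs Variant T 39.0%; Variant T is higher overall.

pooled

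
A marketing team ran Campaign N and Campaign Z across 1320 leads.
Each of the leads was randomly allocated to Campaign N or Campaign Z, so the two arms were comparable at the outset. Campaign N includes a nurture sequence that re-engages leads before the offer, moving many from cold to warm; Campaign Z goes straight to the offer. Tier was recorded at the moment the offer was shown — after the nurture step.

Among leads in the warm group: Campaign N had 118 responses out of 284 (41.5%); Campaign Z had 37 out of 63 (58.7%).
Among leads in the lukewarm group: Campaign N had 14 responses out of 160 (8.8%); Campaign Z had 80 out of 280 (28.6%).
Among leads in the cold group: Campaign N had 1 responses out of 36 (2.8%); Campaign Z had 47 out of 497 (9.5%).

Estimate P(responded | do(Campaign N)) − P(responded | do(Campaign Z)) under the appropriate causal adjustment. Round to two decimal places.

+0.08

Because the campaign influences engagement tier, engagement tier is a post-treatment mediator, not a confounder. Stratifying on it would bias the estimate; the causal effect is the crude pooled difference.
The causal difference is the pooled difference: 0.277 − 0.195 = +0.082.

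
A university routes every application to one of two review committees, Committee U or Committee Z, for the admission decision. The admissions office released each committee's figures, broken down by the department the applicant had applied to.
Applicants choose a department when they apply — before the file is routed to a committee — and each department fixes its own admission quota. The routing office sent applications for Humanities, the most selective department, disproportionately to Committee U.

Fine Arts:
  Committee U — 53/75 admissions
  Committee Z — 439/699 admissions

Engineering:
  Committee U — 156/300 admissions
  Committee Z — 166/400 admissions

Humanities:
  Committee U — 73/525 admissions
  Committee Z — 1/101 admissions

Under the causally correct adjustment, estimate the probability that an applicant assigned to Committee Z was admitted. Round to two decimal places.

0.37

Within every department level Committee U has the higher rate, yet pooled Committee Z does — Simpson's reversal.
Department is set before the review committee has any effect — it is not caused by the review committee — and it independently drives the outcome. That makes it a confounder, so the causal comparison is within department levels.
Standardising Committee Z to the population department mix: 0.369·439/699 + 0.333·166/400 + 0.298·1/101 = 0.373.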